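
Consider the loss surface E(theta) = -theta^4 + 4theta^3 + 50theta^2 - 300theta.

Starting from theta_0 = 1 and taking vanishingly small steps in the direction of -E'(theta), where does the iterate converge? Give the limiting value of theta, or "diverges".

3

E'(theta) = -4(theta - 5)(theta - 3)(theta + 5), so E'(1) = -192.
Gradient descent moves in the -E' direction, i.e. theta is increasing.
The nearest critical point in that direction is theta = 3, where E'' = 64 > 0 (a local minimum). The iterate converges there.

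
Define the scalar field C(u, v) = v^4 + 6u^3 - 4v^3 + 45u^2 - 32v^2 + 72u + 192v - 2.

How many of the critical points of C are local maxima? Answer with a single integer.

C separates as a function of u plus a function of v, so ∇C=0 decouples.
∂C/∂u = 18(u + 1)(u + 4) = 0 at u ∈ {-4, -1}; ∂C/∂v = 4(v - 4)(v - 3)(v + 4) = 0 at v ∈ {-4, 3, 4}.
The Hessian is diagonal: diag(C_uu, C_vv). Second derivatives: C_uu(-4)=-54, C_uu(-1)=54; C_vv(-4)=224, C_vv(3)=-28, C_vv(4)=32.
Local maxima occur where both diagonal entries negative: (-4, 3). Count: 1.

1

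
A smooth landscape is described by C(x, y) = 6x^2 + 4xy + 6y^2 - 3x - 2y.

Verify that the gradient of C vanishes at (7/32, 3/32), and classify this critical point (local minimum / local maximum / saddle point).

∇C = (12x + 4y - 3, 4x + 12y - 2); substituting (7/32, 3/32) gives ∇C = (0, 0), so (7/32, 3/32) is indeed a critical point.
The Hessian of C is constant: H = [[12, 4], [4, 12]].
det(H) = 12·12 − 4² = 128.
det(H) > 0 and tr(H) = 24 > 0, so H is positive definite and the point is a local minimum.

local minimum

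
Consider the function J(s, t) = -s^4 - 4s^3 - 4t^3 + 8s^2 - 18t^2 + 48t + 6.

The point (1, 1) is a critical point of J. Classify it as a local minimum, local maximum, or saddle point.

local maximum

The mixed partial ∂²J/∂s∂t is 0, so the Hessian at any point is diag(J_ss, J_tt) = diag(4(-3s^2 - 6s + 4), -12(2t + 3)).
At (1, 1): H = diag(-20, -60).
Both eigenvalues are negative, so H is negative definite: a local maximum.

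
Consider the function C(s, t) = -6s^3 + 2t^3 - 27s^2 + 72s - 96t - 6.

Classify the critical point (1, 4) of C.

saddle point

The mixed partial ∂²C/∂s∂t is 0, so the Hessian at any point is diag(C_ss, C_tt) = diag(-18(2s + 3), 12t).
At (1, 4): H = diag(-90, 48).
The eigenvalues have opposite signs, so H is indefinite: a saddle point.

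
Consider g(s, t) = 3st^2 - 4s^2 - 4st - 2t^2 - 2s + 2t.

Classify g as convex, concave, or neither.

The term 3st^2 is cubic, so the Hessian is not constant.
∂²g/∂t² = 6s - 4, which takes both signs as s varies (negative for sufficiently negative s). A diagonal entry of the Hessian changing sign means the Hessian is neither positive- nor negative-semidefinite on all of R^2.

neither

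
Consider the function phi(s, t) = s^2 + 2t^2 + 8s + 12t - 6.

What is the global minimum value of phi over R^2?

-40

phi(s,t) separates as P(s) + Q(t) − 6, so its minimum is min P + min Q − 6.
P'(s) = 2s + 8 vanishes at s ∈ {-4}; Q'(t) = 4(t + 3) vanishes at t ∈ {-3}.
Local minima of P (where P''>0): P(-4)=-16. Local minima of Q: Q(-3)=-18.
So the global minimum of phi is P(-4) + Q(-3) − 6 = -16 − 18 − 6 = -40, attained at (-4, -3).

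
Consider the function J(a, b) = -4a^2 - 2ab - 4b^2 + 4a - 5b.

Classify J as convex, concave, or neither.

concave

J is quadratic, so its Hessian is the constant matrix H = [[-8, -2], [-2, -8]].
det(H) = 60, tr(H) = -16.
det(H) > 0 and tr(H) < 0, so H is negative definite everywhere: concave.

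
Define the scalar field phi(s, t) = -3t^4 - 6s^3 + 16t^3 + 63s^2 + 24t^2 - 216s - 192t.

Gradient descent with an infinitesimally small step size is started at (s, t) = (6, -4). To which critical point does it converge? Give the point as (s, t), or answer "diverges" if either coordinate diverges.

diverges

phi is separable, so gradient descent decouples: s follows -∂phi/∂s, t follows -∂phi/∂t.
∂phi/∂s = -18(s - 4)(s - 3); at s=6 this is -108, so s increases.
∂phi/∂t = -12(t - 4)(t - 2)(t + 2); at t=-4 this is 1152, so t decreases.
The s-coordinate has no critical point in that direction and runs off to infinity.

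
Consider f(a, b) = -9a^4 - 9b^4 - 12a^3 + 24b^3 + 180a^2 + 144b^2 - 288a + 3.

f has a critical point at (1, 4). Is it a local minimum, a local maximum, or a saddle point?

The mixed partial ∂²f/∂a∂b is 0, so the Hessian at any point is diag(f_aa, f_bb) = diag(36(-3a^2 - 2a + 10), 36(-3b^2 + 4b + 8)).
At (1, 4): H = diag(180, -864).
The eigenvalues have opposite signs, so H is indefinite: a saddle point.

saddle point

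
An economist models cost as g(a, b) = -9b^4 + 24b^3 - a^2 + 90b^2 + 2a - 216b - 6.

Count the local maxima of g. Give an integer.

2

g separates as a function of a plus a function of b, so ∇g=0 decouples.
∂g/∂a = -2(a - 1) = 0 at a ∈ {1}; ∂g/∂b = -36(b - 3)(b - 1)(b + 2) = 0 at b ∈ {-2, 1, 3}.
The Hessian is diagonal: diag(g_aa, g_bb). Second derivatives: g_aa(1)=-2; g_bb(-2)=-540, g_bb(1)=216, g_bb(3)=-360.
Local maxima occur where both diagonal entries negative: (1, -2), (1, 3). Count: 2.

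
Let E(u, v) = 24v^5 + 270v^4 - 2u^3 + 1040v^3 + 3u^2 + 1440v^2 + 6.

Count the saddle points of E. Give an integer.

4

E separates as a function of u plus a function of v, so ∇E=0 decouples.
∂E/∂u = -6u(u - 1) = 0 at u ∈ {0, 1}; ∂E/∂v = 120v(v + 2)(v + 3)(v + 4) = 0 at v ∈ {-4, -3, -2, 0}.
The Hessian is diagonal: diag(E_uu, E_vv). Second derivatives: E_uu(0)=6, E_uu(1)=-6; E_vv(-4)=-960, E_vv(-3)=360, E_vv(-2)=-480, E_vv(0)=2880.
Saddle points occur where the two diagonal entries have opposite signs: (0, -4), (0, -2), (1, -3), (1, 0). Count: 4.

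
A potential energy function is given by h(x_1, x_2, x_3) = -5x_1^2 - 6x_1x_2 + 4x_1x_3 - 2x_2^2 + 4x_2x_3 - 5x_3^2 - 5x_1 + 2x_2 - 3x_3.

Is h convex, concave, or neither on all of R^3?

concave

h is quadratic, so its Hessian is the constant matrix H = [[-10, -6, 4], [-6, -4, 4], [4, 4, -10]].
Leading principal minors: -10, 4, -8.
Signs alternate −, +, − ⇒ H ≺ 0 ⇒ concave.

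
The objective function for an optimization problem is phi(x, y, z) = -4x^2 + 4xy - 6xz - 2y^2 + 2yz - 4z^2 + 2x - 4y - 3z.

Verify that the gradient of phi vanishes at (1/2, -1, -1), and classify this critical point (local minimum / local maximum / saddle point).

∇phi = (-8x + 4y - 6z + 2, 4x - 4y + 2z - 4, -6x + 2y - 8z - 3); substituting (1/2, -1, -1) gives ∇phi = (0, 0, 0), so (1/2, -1, -1) is indeed a critical point.
The Hessian is constant: H = [[-8, 4, -6], [4, -4, 2], [-6, 2, -8]].
Leading principal minors: Δ₁ = -8, Δ₂ = 16, Δ₃ = -48.
The minors alternate sign starting negative (−, +, −), so H is negative definite: a local maximum.

local maximum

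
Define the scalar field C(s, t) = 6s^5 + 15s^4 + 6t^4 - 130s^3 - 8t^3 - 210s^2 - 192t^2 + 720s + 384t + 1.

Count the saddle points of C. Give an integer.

6

C separates as a function of s plus a function of t, so ∇C=0 decouples.
∂C/∂s = 30(s - 3)(s - 1)(s + 2)(s + 4) = 0 at s ∈ {-4, -2, 1, 3}; ∂C/∂t = 24(t - 4)(t - 1)(t + 4) = 0 at t ∈ {-4, 1, 4}.
The Hessian is diagonal: diag(C_ss, C_tt). Second derivatives: C_ss(-4)=-2100, C_ss(-2)=900, C_ss(1)=-900, C_ss(3)=2100; C_tt(-4)=960, C_tt(1)=-360, C_tt(4)=576.
Saddle points occur where the two diagonal entries have opposite signs: (-4, -4), (-4, 4), (-2, 1), (1, -4), (1, 4), (3, 1). Count: 6.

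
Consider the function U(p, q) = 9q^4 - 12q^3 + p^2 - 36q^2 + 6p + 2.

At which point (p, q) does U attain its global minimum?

U(p,q) separates as A(p) + B(q) + 2, so its minimum is min A + min B + 2.
A'(p) = 2p + 6 vanishes at p ∈ {-3}; B'(q) = 36q(q - 2)(q + 1) vanishes at q ∈ {-1, 0, 2}.
Local minima of A (where A''>0): A(-3)=-9. Local minima of B: B(-1)=-15, B(2)=-96.
So the global minimum of U is A(-3) + B(2) + 2 = -9 − 96 + 2 = -103, attained at (-3, 2).

(-3, 2)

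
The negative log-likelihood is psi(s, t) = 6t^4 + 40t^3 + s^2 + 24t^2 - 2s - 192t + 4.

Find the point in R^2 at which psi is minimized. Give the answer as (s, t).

psi(s,t) separates as P(s) + Q(t) + 4, so its minimum is min P + min Q + 4.
P'(s) = 2s - 2 vanishes at s ∈ {1}; Q'(t) = 24(t - 1)(t + 2)(t + 4) vanishes at t ∈ {-4, -2, 1}.
Local minima of P (where P''>0): P(1)=-1. Local minima of Q: Q(-4)=128, Q(1)=-122.
So the global minimum of psi is P(1) + Q(1) + 4 = -1 − 122 + 4 = -119, attained at (1, 1).

(1, 1)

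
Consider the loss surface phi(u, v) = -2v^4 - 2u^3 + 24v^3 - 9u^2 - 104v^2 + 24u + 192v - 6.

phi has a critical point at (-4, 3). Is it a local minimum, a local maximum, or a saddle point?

The mixed partial ∂²phi/∂u∂v is 0, so the Hessian at any point is diag(phi_uu, phi_vv) = diag(-6(2u + 3), 8(-3v^2 + 18v - 26)).
At (-4, 3): H = diag(30, 8).
Both eigenvalues are positive, so H is positive definite: a local minimum.

local minimum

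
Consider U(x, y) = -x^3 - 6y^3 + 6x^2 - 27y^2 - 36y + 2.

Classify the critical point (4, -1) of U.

local maximum

The mixed partial ∂²U/∂x∂y is 0, so the Hessian at any point is diag(U_xx, U_yy) = diag(6(-x + 2), -18(2y + 3)).
At (4, -1): H = diag(-12, -18).
Both eigenvalues are negative, so H is negative definite: a local maximum.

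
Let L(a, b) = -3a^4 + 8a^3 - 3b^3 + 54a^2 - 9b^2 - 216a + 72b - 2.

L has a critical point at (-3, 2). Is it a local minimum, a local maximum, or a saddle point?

local maximum

The mixed partial ∂²L/∂a∂b is 0, so the Hessian at any point is diag(L_aa, L_bb) = diag(12(-3a^2 + 4a + 9), -18(b + 1)).
At (-3, 2): H = diag(-360, -54).
Both eigenvalues are negative, so H is negative definite: a local maximum.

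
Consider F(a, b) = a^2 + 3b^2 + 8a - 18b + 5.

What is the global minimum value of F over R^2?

-38

F(a,b) separates as P(a) + Q(b) + 5, so its minimum is min P + min Q + 5.
P'(a) = 2a + 8 vanishes at a ∈ {-4}; Q'(b) = 6b - 18 vanishes at b ∈ {3}.
Local minima of P (where P''>0): P(-4)=-16. Local minima of Q: Q(3)=-27.
So the global minimum of F is P(-4) + Q(3) + 5 = -16 − 27 + 5 = -38, attained at (-4, 3).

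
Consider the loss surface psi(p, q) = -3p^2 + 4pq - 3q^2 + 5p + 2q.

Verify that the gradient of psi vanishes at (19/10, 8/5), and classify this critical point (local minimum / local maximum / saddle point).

∇psi = (-6p + 4q + 5, 4p - 6q + 2); substituting (19/10, 8/5) gives ∇psi = (0, 0), so (19/10, 8/5) is indeed a critical point.
The Hessian of psi is constant: H = [[-6, 4], [4, -6]].
det(H) = (-6)·(-6) − 4² = 20.
det(H) > 0 and tr(H) = -12 < 0, so H is negative definite and the point is a local maximum.

local maximum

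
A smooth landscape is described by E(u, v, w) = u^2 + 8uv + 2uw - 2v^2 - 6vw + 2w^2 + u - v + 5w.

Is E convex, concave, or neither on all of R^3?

E is quadratic, so its Hessian is the constant matrix H = [[2, 8, 2], [8, -4, -6], [2, -6, 4]].
Leading principal minors: 2, -72, -536.
Neither pattern holds ⇒ H is indefinite ⇒ neither convex nor concave.

neither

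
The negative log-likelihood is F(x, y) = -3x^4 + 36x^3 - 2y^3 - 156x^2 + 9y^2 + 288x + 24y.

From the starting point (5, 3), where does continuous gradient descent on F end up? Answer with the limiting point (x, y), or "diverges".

F is separable, so gradient descent decouples: x follows -∂F/∂x, y follows -∂F/∂y.
∂F/∂x = -12(x - 4)(x - 3)(x - 2); at x=5 this is -72, so x increases.
∂F/∂y = -6(y - 4)(y + 1); at y=3 this is 24, so y decreases.
The x-coordinate has no critical point in that direction and runs off to infinity.

diverges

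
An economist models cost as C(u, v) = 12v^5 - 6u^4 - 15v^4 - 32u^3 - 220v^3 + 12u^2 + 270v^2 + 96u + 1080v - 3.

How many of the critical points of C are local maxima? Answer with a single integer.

C separates as a function of u plus a function of v, so ∇C=0 decouples.
∂C/∂u = -24(u - 1)(u + 1)(u + 4) = 0 at u ∈ {-4, -1, 1}; ∂C/∂v = 60(v - 3)(v - 2)(v + 1)(v + 3) = 0 at v ∈ {-3, -1, 2, 3}.
The Hessian is diagonal: diag(C_uu, C_vv). Second derivatives: C_uu(-4)=-360, C_uu(-1)=144, C_uu(1)=-240; C_vv(-3)=-3600, C_vv(-1)=1440, C_vv(2)=-900, C_vv(3)=1440.
Local maxima occur where both diagonal entries negative: (-4, -3), (-4, 2), (1, -3), (1, 2). Count: 4.

4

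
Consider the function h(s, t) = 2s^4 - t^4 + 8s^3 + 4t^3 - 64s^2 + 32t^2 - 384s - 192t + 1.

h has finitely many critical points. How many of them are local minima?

h separates as a function of s plus a function of t, so ∇h=0 decouples.
∂h/∂s = 8(s - 4)(s + 3)(s + 4) = 0 at s ∈ {-4, -3, 4}; ∂h/∂t = -4(t - 4)(t - 3)(t + 4) = 0 at t ∈ {-4, 3, 4}.
The Hessian is diagonal: diag(h_ss, h_tt). Second derivatives: h_ss(-4)=64, h_ss(-3)=-56, h_ss(4)=448; h_tt(-4)=-224, h_tt(3)=28, h_tt(4)=-32.
Local minima occur where both diagonal entries positive: (-4, 3), (4, 3). Count: 2.

2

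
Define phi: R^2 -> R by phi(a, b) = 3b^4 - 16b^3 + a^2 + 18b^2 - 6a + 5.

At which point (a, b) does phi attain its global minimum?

(3, 3)

phi(a,b) separates as P(a) + Q(b) + 5, so its minimum is min P + min Q + 5.
P'(a) = 2a - 6 vanishes at a ∈ {3}; Q'(b) = 12b(b - 3)(b - 1) vanishes at b ∈ {0, 1, 3}.
Local minima of P (where P''>0): P(3)=-9. Local minima of Q: Q(0)=0, Q(3)=-27.
So the global minimum of phi is P(3) + Q(3) + 5 = -9 − 27 + 5 = -31, attained at (3, 3).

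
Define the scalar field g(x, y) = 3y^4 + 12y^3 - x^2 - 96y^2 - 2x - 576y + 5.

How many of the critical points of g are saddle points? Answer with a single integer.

2

g separates as a function of x plus a function of y, so ∇g=0 decouples.
∂g/∂x = -2(x + 1) = 0 at x ∈ {-1}; ∂g/∂y = 12(y - 4)(y + 3)(y + 4) = 0 at y ∈ {-4, -3, 4}.
The Hessian is diagonal: diag(g_xx, g_yy). Second derivatives: g_xx(-1)=-2; g_yy(-4)=96, g_yy(-3)=-84, g_yy(4)=672.
Saddle points occur where the two diagonal entries have opposite signs: (-1, -4), (-1, 4). Count: 2.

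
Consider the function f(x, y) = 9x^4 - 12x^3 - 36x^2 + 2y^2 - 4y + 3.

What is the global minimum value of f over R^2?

f(x,y) separates as P(x) + Q(y) + 3, so its minimum is min P + min Q + 3.
P'(x) = 36x(x - 2)(x + 1) vanishes at x ∈ {-1, 0, 2}; Q'(y) = 4y - 4 vanishes at y ∈ {1}.
Local minima of P (where P''>0): P(-1)=-15, P(2)=-96. Local minima of Q: Q(1)=-2.
So the global minimum of f is P(2) + Q(1) + 3 = -96 − 2 + 3 = -95, attained at (2, 1).

-95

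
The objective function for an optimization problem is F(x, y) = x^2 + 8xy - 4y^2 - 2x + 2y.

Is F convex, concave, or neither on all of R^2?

neither

F is quadratic, so its Hessian is the constant matrix H = [[2, 8], [8, -8]].
det(H) = -80, tr(H) = -6.
det(H) < 0, so H is indefinite: neither convex nor concave.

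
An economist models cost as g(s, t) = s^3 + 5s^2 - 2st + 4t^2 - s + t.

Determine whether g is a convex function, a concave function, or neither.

The term s^3 is cubic, so the Hessian is not constant.
∂²g/∂s² = 6s + 10, which takes both signs as s varies (negative for sufficiently negative s). A diagonal entry of the Hessian changing sign means the Hessian is neither positive- nor negative-semidefinite on all of R^2.

neither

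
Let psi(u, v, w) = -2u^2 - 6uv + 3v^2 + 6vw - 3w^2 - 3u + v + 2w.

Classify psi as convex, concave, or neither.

psi is quadratic, so its Hessian is the constant matrix H = [[-4, -6, 0], [-6, 6, 6], [0, 6, -6]].
Leading principal minors: -4, -60, 504.
Neither pattern holds ⇒ H is indefinite ⇒ neither convex nor concave.

neither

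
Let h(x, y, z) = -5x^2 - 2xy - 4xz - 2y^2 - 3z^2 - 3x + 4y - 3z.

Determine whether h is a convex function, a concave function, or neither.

concave

h is quadratic, so its Hessian is the constant matrix H = [[-10, -2, -4], [-2, -4, 0], [-4, 0, -6]].
Leading principal minors: -10, 36, -152.
Signs alternate −, +, − ⇒ H ≺ 0 ⇒ concave.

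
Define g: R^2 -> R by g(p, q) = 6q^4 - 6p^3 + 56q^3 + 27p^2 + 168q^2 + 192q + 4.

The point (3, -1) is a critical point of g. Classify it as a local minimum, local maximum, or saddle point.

The mixed partial ∂²g/∂p∂q is 0, so the Hessian at any point is diag(g_pp, g_qq) = diag(18(-2p + 3), 24(3q^2 + 14q + 14)).
At (3, -1): H = diag(-54, 72).
The eigenvalues have opposite signs, so H is indefinite: a saddle point.

saddle point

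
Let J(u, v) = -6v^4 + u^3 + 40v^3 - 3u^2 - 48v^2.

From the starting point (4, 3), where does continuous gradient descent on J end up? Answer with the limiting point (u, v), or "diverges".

(2, 1)

J is separable, so gradient descent decouples: u follows -∂J/∂u, v follows -∂J/∂v.
∂J/∂u = 3u(u - 2); at u=4 this is 24, so u decreases.
∂J/∂v = -24v(v - 4)(v - 1); at v=3 this is 144, so v decreases.
u converges to its nearest critical value 2 (a local min of the u-part); v converges to 1. The iterate converges to (2, 1).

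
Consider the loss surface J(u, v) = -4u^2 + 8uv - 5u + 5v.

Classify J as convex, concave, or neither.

neither

J is quadratic, so its Hessian is the constant matrix H = [[-8, 8], [8, 0]].
det(H) = -64, tr(H) = -8.
det(H) < 0, so H is indefinite: neither convex nor concave.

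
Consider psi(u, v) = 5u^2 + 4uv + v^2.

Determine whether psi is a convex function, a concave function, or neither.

psi is quadratic, so its Hessian is the constant matrix H = [[10, 4], [4, 2]].
det(H) = 4, tr(H) = 12.
det(H) > 0 and tr(H) > 0, so H is positive definite everywhere: convex.

convex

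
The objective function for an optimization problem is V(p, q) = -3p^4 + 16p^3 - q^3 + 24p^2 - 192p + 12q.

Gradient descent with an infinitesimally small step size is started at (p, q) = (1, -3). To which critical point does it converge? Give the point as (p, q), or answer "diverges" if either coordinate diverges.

V is separable, so gradient descent decouples: p follows -∂V/∂p, q follows -∂V/∂q.
∂V/∂p = -12(p - 4)(p - 2)(p + 2); at p=1 this is -108, so p increases.
∂V/∂q = -3(q - 2)(q + 2); at q=-3 this is -15, so q increases.
p converges to its nearest critical value 2 (a local min of the p-part); q converges to -2. The iterate converges to (2, -2).

(2, -2)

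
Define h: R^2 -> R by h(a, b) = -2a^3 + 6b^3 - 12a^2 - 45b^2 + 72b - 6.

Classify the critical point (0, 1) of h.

local maximum

The mixed partial ∂²h/∂a∂b is 0, so the Hessian at any point is diag(h_aa, h_bb) = diag(-12(a + 2), 18(2b - 5)).
At (0, 1): H = diag(-24, -54).
Both eigenvalues are negative, so H is negative definite: a local maximum.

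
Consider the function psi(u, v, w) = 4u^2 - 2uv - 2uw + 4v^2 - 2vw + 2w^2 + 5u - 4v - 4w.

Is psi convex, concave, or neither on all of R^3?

psi is quadratic, so its Hessian is the constant matrix H = [[8, -2, -2], [-2, 8, -2], [-2, -2, 4]].
Leading principal minors: 8, 60, 160.
All positive ⇒ H ≻ 0 ⇒ convex.

convex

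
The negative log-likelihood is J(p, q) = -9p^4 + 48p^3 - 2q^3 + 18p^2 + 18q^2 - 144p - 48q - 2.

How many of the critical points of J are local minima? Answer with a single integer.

1

J separates as a function of p plus a function of q, so ∇J=0 decouples.
∂J/∂p = -36(p - 4)(p - 1)(p + 1) = 0 at p ∈ {-1, 1, 4}; ∂J/∂q = -6(q - 4)(q - 2) = 0 at q ∈ {2, 4}.
The Hessian is diagonal: diag(J_pp, J_qq). Second derivatives: J_pp(-1)=-360, J_pp(1)=216, J_pp(4)=-540; J_qq(2)=12, J_qq(4)=-12.
Local minima occur where both diagonal entries positive: (1, 2). Count: 1.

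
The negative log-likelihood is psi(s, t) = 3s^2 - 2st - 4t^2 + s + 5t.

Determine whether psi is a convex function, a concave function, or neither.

neither

psi is quadratic, so its Hessian is the constant matrix H = [[6, -2], [-2, -8]].
det(H) = -52, tr(H) = -2.
det(H) < 0, so H is indefinite: neither convex nor concave.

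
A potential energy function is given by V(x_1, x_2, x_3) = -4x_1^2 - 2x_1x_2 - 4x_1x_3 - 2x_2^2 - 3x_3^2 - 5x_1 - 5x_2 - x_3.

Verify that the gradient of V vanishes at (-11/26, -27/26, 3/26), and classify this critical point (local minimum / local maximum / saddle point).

∇V = (-8x_1 - 2x_2 - 4x_3 - 5, -2x_1 - 4x_2 - 5, -4x_1 - 6x_3 - 1); substituting (-11/26, -27/26, 3/26) gives ∇V = (0, 0, 0), so (-11/26, -27/26, 3/26) is indeed a critical point.
The Hessian is constant: H = [[-8, -2, -4], [-2, -4, 0], [-4, 0, -6]].
Leading principal minors: Δ₁ = -8, Δ₂ = 28, Δ₃ = -104.
The minors alternate sign starting negative (−, +, −), so H is negative definite: a local maximum.

local maximum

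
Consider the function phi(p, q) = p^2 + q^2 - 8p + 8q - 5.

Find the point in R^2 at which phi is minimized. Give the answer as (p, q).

phi(p,q) separates as A(p) + B(q) − 5, so its minimum is min A + min B − 5.
A'(p) = 2p - 8 vanishes at p ∈ {4}; B'(q) = 2q + 8 vanishes at q ∈ {-4}.
Local minima of A (where A''>0): A(4)=-16. Local minima of B: B(-4)=-16.
So the global minimum of phi is A(4) + B(-4) − 5 = -16 − 16 − 5 = -37, attained at (4, -4).

(4, -4)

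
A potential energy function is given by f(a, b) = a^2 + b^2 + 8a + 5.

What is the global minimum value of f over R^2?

f(a,b) separates as P(a) + Q(b) + 5, so its minimum is min P + min Q + 5.
P'(a) = 2a + 8 vanishes at a ∈ {-4}; Q'(b) = 2b vanishes at b ∈ {0}.
Local minima of P (where P''>0): P(-4)=-16. Local minima of Q: Q(0)=0.
So the global minimum of f is P(-4) + Q(0) + 5 = -16 + 0 + 5 = -11, attained at (-4, 0).

-11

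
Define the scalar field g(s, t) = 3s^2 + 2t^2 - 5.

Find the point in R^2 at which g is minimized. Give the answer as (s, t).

(0, 0)

g(s,t) separates as P(s) + Q(t) − 5, so its minimum is min P + min Q − 5.
P'(s) = 6s vanishes at s ∈ {0}; Q'(t) = 4t vanishes at t ∈ {0}.
Local minima of P (where P''>0): P(0)=0. Local minima of Q: Q(0)=0.
So the global minimum of g is P(0) + Q(0) − 5 = 0 + 0 − 5 = -5, attained at (0, 0).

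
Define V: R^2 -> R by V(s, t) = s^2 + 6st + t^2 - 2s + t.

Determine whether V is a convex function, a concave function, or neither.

V is quadratic, so its Hessian is the constant matrix H = [[2, 6], [6, 2]].
det(H) = -32, tr(H) = 4.
det(H) < 0, so H is indefinite: neither convex nor concave.

neither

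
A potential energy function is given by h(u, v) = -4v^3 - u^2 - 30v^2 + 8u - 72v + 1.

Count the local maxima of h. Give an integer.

h separates as a function of u plus a function of v, so ∇h=0 decouples.
∂h/∂u = -2(u - 4) = 0 at u ∈ {4}; ∂h/∂v = -12(v + 2)(v + 3) = 0 at v ∈ {-3, -2}.
The Hessian is diagonal: diag(h_uu, h_vv). Second derivatives: h_uu(4)=-2; h_vv(-3)=12, h_vv(-2)=-12.
Local maxima occur where both diagonal entries negative: (4, -2). Count: 1.

1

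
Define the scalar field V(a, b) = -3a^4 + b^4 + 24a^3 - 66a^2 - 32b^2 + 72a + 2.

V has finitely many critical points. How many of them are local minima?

2

V separates as a function of a plus a function of b, so ∇V=0 decouples.
∂V/∂a = -12(a - 3)(a - 2)(a - 1) = 0 at a ∈ {1, 2, 3}; ∂V/∂b = 4b(b - 4)(b + 4) = 0 at b ∈ {-4, 0, 4}.
The Hessian is diagonal: diag(V_aa, V_bb). Second derivatives: V_aa(1)=-24, V_aa(2)=12, V_aa(3)=-24; V_bb(-4)=128, V_bb(0)=-64, V_bb(4)=128.
Local minima occur where both diagonal entries positive: (2, -4), (2, 4). Count: 2.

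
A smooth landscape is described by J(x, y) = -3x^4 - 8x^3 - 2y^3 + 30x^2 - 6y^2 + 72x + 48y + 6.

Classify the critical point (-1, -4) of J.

The mixed partial ∂²J/∂x∂y is 0, so the Hessian at any point is diag(J_xx, J_yy) = diag(12(-3x^2 - 4x + 5), -12(y + 1)).
At (-1, -4): H = diag(72, 36).
Both eigenvalues are positive, so H is positive definite: a local minimum.

local minimum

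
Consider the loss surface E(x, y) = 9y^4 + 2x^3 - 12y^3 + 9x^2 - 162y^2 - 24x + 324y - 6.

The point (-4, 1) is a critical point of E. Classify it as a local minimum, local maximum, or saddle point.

The mixed partial ∂²E/∂x∂y is 0, so the Hessian at any point is diag(E_xx, E_yy) = diag(6(2x + 3), 36(3y^2 - 2y - 9)).
At (-4, 1): H = diag(-30, -288).
Both eigenvalues are negative, so H is negative definite: a local maximum.

local maximum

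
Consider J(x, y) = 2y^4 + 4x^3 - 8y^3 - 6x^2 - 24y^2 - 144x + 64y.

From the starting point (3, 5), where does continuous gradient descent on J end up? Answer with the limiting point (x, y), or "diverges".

J is separable, so gradient descent decouples: x follows -∂J/∂x, y follows -∂J/∂y.
∂J/∂x = 12(x - 4)(x + 3); at x=3 this is -72, so x increases.
∂J/∂y = 8(y - 4)(y - 1)(y + 2); at y=5 this is 224, so y decreases.
x converges to its nearest critical value 4 (a local min of the x-part); y converges to 4. The iterate converges to (4, 4).

(4, 4)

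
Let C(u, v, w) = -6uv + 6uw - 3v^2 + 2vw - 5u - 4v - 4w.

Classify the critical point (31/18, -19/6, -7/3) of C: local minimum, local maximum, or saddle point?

saddle point

The Hessian is constant: H = [[0, -6, 6], [-6, -6, 2], [6, 2, 0]].
Leading principal minors: Δ₁ = 0, Δ₂ = -36, Δ₃ = 72.
The minors fit neither the all-positive nor the alternating-sign pattern, so H is indefinite: a saddle point.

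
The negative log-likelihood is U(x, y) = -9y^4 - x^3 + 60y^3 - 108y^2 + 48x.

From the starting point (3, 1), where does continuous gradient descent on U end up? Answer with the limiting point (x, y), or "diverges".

U is separable, so gradient descent decouples: x follows -∂U/∂x, y follows -∂U/∂y.
∂U/∂x = -3(x - 4)(x + 4); at x=3 this is 21, so x decreases.
∂U/∂y = -36y(y - 3)(y - 2); at y=1 this is -72, so y increases.
x converges to its nearest critical value -4 (a local min of the x-part); y converges to 2. The iterate converges to (-4, 2).

(-4, 2)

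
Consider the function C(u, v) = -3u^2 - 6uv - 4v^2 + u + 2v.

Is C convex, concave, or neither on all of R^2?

C is quadratic, so its Hessian is the constant matrix H = [[-6, -6], [-6, -8]].
det(H) = 12, tr(H) = -14.
det(H) > 0 and tr(H) < 0, so H is negative definite everywhere: concave.

concave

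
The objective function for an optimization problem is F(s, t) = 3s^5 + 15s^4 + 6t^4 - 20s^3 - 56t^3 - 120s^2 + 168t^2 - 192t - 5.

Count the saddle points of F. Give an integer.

F separates as a function of s plus a function of t, so ∇F=0 decouples.
∂F/∂s = 15s(s - 2)(s + 2)(s + 4) = 0 at s ∈ {-4, -2, 0, 2}; ∂F/∂t = 24(t - 4)(t - 2)(t - 1) = 0 at t ∈ {1, 2, 4}.
The Hessian is diagonal: diag(F_ss, F_tt). Second derivatives: F_ss(-4)=-720, F_ss(-2)=240, F_ss(0)=-240, F_ss(2)=720; F_tt(1)=72, F_tt(2)=-48, F_tt(4)=144.
Saddle points occur where the two diagonal entries have opposite signs: (-4, 1), (-4, 4), (-2, 2), (0, 1), (0, 4), (2, 2). Count: 6.

6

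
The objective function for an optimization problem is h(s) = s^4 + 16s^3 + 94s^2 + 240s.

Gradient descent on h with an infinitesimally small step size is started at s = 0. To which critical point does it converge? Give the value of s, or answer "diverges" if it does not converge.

h'(s) = 4(s + 3)(s + 4)(s + 5), so h'(0) = 240.
Gradient descent moves in the -h' direction, i.e. s is decreasing.
The nearest critical point in that direction is s = -3, where h'' = 8 > 0 (a local minimum). The iterate converges there.

-3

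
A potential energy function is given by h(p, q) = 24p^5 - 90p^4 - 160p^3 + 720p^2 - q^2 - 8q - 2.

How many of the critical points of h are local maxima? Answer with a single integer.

2

h separates as a function of p plus a function of q, so ∇h=0 decouples.
∂h/∂p = 120p(p - 3)(p - 2)(p + 2) = 0 at p ∈ {-2, 0, 2, 3}; ∂h/∂q = -2(q + 4) = 0 at q ∈ {-4}.
The Hessian is diagonal: diag(h_pp, h_qq). Second derivatives: h_pp(-2)=-4800, h_pp(0)=1440, h_pp(2)=-960, h_pp(3)=1800; h_qq(-4)=-2.
Local maxima occur where both diagonal entries negative: (-2, -4), (2, -4). Count: 2.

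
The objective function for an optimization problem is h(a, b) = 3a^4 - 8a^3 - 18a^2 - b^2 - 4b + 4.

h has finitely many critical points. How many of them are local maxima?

h separates as a function of a plus a function of b, so ∇h=0 decouples.
∂h/∂a = 12a(a - 3)(a + 1) = 0 at a ∈ {-1, 0, 3}; ∂h/∂b = -2(b + 2) = 0 at b ∈ {-2}.
The Hessian is diagonal: diag(h_aa, h_bb). Second derivatives: h_aa(-1)=48, h_aa(0)=-36, h_aa(3)=144; h_bb(-2)=-2.
Local maxima occur where both diagonal entries negative: (0, -2). Count: 1.

1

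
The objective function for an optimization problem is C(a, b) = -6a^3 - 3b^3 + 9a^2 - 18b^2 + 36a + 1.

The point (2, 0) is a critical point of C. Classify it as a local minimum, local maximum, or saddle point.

The mixed partial ∂²C/∂a∂b is 0, so the Hessian at any point is diag(C_aa, C_bb) = diag(18(-2a + 1), -18(b + 2)).
At (2, 0): H = diag(-54, -36).
Both eigenvalues are negative, so H is negative definite: a local maximum.

local maximum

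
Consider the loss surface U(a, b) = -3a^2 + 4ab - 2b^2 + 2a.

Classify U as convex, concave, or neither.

concave

U is quadratic, so its Hessian is the constant matrix H = [[-6, 4], [4, -4]].
det(H) = 8, tr(H) = -10.
det(H) > 0 and tr(H) < 0, so H is negative definite everywhere: concave.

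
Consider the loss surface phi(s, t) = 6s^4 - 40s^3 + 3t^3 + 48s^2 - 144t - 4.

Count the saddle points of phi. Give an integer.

3

phi separates as a function of s plus a function of t, so ∇phi=0 decouples.
∂phi/∂s = 24s(s - 4)(s - 1) = 0 at s ∈ {0, 1, 4}; ∂phi/∂t = 9(t - 4)(t + 4) = 0 at t ∈ {-4, 4}.
The Hessian is diagonal: diag(phi_ss, phi_tt). Second derivatives: phi_ss(0)=96, phi_ss(1)=-72, phi_ss(4)=288; phi_tt(-4)=-72, phi_tt(4)=72.
Saddle points occur where the two diagonal entries have opposite signs: (0, -4), (1, 4), (4, -4). Count: 3.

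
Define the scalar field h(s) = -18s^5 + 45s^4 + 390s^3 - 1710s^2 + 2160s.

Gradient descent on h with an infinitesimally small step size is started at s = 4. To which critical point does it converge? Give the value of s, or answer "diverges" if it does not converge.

h'(s) = -90(s - 3)(s - 2)(s - 1)(s + 4), so h'(4) = -4320.
Gradient descent moves in the -h' direction, i.e. s is increasing.
There is no critical point above s=4, and h' keeps the same sign, so the iterate runs off to +∞.

diverges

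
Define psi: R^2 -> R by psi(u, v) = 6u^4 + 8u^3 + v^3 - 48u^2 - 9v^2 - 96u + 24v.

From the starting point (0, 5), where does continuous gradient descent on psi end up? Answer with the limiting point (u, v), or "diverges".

(2, 4)

psi is separable, so gradient descent decouples: u follows -∂psi/∂u, v follows -∂psi/∂v.
∂psi/∂u = 24(u - 2)(u + 1)(u + 2); at u=0 this is -96, so u increases.
∂psi/∂v = 3(v - 4)(v - 2); at v=5 this is 9, so v decreases.
u converges to its nearest critical value 2 (a local min of the u-part); v converges to 4. The iterate converges to (2, 4).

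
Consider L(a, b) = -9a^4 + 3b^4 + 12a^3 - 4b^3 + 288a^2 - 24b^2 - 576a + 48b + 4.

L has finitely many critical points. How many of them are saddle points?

L separates as a function of a plus a function of b, so ∇L=0 decouples.
∂L/∂a = -36(a - 4)(a - 1)(a + 4) = 0 at a ∈ {-4, 1, 4}; ∂L/∂b = 12(b - 2)(b - 1)(b + 2) = 0 at b ∈ {-2, 1, 2}.
The Hessian is diagonal: diag(L_aa, L_bb). Second derivatives: L_aa(-4)=-1440, L_aa(1)=540, L_aa(4)=-864; L_bb(-2)=144, L_bb(1)=-36, L_bb(2)=48.
Saddle points occur where the two diagonal entries have opposite signs: (-4, -2), (-4, 2), (1, 1), (4, -2), (4, 2). Count: 5.

5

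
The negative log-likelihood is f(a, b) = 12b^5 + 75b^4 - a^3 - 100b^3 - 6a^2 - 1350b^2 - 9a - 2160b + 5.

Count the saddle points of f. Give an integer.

f separates as a function of a plus a function of b, so ∇f=0 decouples.
∂f/∂a = -3(a + 1)(a + 3) = 0 at a ∈ {-3, -1}; ∂f/∂b = 60(b - 3)(b + 1)(b + 3)(b + 4) = 0 at b ∈ {-4, -3, -1, 3}.
The Hessian is diagonal: diag(f_aa, f_bb). Second derivatives: f_aa(-3)=6, f_aa(-1)=-6; f_bb(-4)=-1260, f_bb(-3)=720, f_bb(-1)=-1440, f_bb(3)=10080.
Saddle points occur where the two diagonal entries have opposite signs: (-3, -4), (-3, -1), (-1, -3), (-1, 3). Count: 4.

4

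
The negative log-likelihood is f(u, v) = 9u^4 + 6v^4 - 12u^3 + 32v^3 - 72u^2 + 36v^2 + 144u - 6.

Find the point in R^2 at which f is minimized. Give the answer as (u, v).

(-2, -3)

f(u,v) separates as P(u) + Q(v) − 6, so its minimum is min P + min Q − 6.
P'(u) = 36(u - 2)(u - 1)(u + 2) vanishes at u ∈ {-2, 1, 2}; Q'(v) = 24v(v + 1)(v + 3) vanishes at v ∈ {-3, -1, 0}.
Local minima of P (where P''>0): P(-2)=-336, P(2)=48. Local minima of Q: Q(-3)=-54, Q(0)=0.
So the global minimum of f is P(-2) + Q(-3) − 6 = -336 − 54 − 6 = -396, attained at (-2, -3).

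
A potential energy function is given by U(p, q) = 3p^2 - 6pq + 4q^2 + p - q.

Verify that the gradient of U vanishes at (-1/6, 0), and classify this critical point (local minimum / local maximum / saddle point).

local minimum

∇U = (6p - 6q + 1, -6p + 8q - 1); substituting (-1/6, 0) gives ∇U = (0, 0), so (-1/6, 0) is indeed a critical point.
The Hessian of U is constant: H = [[6, -6], [-6, 8]].
det(H) = 6·8 − (-6)² = 12.
det(H) > 0 and tr(H) = 14 > 0, so H is positive definite and the point is a local minimum.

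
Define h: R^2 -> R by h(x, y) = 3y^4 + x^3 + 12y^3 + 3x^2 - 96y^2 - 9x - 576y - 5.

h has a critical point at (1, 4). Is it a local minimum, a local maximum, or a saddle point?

The mixed partial ∂²h/∂x∂y is 0, so the Hessian at any point is diag(h_xx, h_yy) = diag(6(x + 1), 12(3y^2 + 6y - 16)).
At (1, 4): H = diag(12, 672).
Both eigenvalues are positive, so H is positive definite: a local minimum.

local minimum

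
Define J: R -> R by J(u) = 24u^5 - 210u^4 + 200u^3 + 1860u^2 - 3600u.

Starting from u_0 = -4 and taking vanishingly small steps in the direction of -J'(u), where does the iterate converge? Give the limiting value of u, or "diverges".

J'(u) = 120(u - 5)(u - 3)(u - 1)(u + 2), so J'(-4) = 75600.
Gradient descent moves in the -J' direction, i.e. u is decreasing.
There is no critical point below u=-4, and J' keeps the same sign, so the iterate runs off to −∞.

diverges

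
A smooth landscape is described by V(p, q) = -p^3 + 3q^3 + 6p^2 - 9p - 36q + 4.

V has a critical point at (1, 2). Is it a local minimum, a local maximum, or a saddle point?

local minimum

The mixed partial ∂²V/∂p∂q is 0, so the Hessian at any point is diag(V_pp, V_qq) = diag(6(-p + 2), 18q).
At (1, 2): H = diag(6, 36).
Both eigenvalues are positive, so H is positive definite: a local minimum.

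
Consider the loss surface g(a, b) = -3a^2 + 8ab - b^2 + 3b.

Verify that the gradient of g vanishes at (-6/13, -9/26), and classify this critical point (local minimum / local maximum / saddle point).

saddle point

∇g = (-6a + 8b, 8a - 2b + 3); substituting (-6/13, -9/26) gives ∇g = (0, 0), so (-6/13, -9/26) is indeed a critical point.
The Hessian of g is constant: H = [[-6, 8], [8, -2]].
det(H) = (-6)·(-2) − 8² = -52.
Since det(H) < 0, H is indefinite and the critical point is a saddle point.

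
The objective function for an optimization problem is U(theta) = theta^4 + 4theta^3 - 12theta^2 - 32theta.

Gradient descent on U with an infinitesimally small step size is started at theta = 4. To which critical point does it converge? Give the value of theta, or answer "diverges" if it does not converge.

2

U'(theta) = 4(theta - 2)(theta + 1)(theta + 4), so U'(4) = 320.
Gradient descent moves in the -U' direction, i.e. theta is decreasing.
The nearest critical point in that direction is theta = 2, where U'' = 72 > 0 (a local minimum). The iterate converges there.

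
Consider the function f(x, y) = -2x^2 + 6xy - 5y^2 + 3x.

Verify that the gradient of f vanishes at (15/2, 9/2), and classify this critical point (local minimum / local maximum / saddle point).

local maximum

∇f = (-4x + 6y + 3, 6x - 10y); substituting (15/2, 9/2) gives ∇f = (0, 0), so (15/2, 9/2) is indeed a critical point.
The Hessian of f is constant: H = [[-4, 6], [6, -10]].
det(H) = (-4)·(-10) − 6² = 4.
det(H) > 0 and tr(H) = -14 < 0, so H is negative definite and the point is a local maximum.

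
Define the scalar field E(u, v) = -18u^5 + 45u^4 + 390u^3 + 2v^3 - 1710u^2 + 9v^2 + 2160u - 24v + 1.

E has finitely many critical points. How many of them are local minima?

2

E separates as a function of u plus a function of v, so ∇E=0 decouples.
∂E/∂u = -90(u - 3)(u - 2)(u - 1)(u + 4) = 0 at u ∈ {-4, 1, 2, 3}; ∂E/∂v = 6(v - 1)(v + 4) = 0 at v ∈ {-4, 1}.
The Hessian is diagonal: diag(E_uu, E_vv). Second derivatives: E_uu(-4)=18900, E_uu(1)=-900, E_uu(2)=540, E_uu(3)=-1260; E_vv(-4)=-30, E_vv(1)=30.
Local minima occur where both diagonal entries positive: (-4, 1), (2, 1). Count: 2.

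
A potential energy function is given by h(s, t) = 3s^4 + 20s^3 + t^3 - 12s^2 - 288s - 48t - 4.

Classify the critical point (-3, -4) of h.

The mixed partial ∂²h/∂s∂t is 0, so the Hessian at any point is diag(h_ss, h_tt) = diag(12(3s^2 + 10s - 2), 6t).
At (-3, -4): H = diag(-60, -24).
Both eigenvalues are negative, so H is negative definite: a local maximum.

local maximum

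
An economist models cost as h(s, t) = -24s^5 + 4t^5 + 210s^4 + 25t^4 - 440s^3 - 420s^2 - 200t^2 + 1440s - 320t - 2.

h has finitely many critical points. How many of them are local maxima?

4

h separates as a function of s plus a function of t, so ∇h=0 decouples.
∂h/∂s = -120(s - 4)(s - 3)(s - 1)(s + 1) = 0 at s ∈ {-1, 1, 3, 4}; ∂h/∂t = 20(t - 2)(t + 1)(t + 2)(t + 4) = 0 at t ∈ {-4, -2, -1, 2}.
The Hessian is diagonal: diag(h_ss, h_tt). Second derivatives: h_ss(-1)=4800, h_ss(1)=-1440, h_ss(3)=960, h_ss(4)=-1800; h_tt(-4)=-720, h_tt(-2)=160, h_tt(-1)=-180, h_tt(2)=1440.
Local maxima occur where both diagonal entries negative: (1, -4), (1, -1), (4, -4), (4, -1). Count: 4.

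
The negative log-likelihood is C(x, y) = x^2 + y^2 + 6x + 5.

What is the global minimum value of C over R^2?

C(x,y) separates as P(x) + Q(y) + 5, so its minimum is min P + min Q + 5.
P'(x) = 2x + 6 vanishes at x ∈ {-3}; Q'(y) = 2y vanishes at y ∈ {0}.
Local minima of P (where P''>0): P(-3)=-9. Local minima of Q: Q(0)=0.
So the global minimum of C is P(-3) + Q(0) + 5 = -9 + 0 + 5 = -4, attained at (-3, 0).

-4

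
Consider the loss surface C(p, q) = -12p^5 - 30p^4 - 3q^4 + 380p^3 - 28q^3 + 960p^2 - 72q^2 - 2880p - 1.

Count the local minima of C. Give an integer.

C separates as a function of p plus a function of q, so ∇C=0 decouples.
∂C/∂p = -60(p - 4)(p - 1)(p + 3)(p + 4) = 0 at p ∈ {-4, -3, 1, 4}; ∂C/∂q = -12q(q + 3)(q + 4) = 0 at q ∈ {-4, -3, 0}.
The Hessian is diagonal: diag(C_pp, C_qq). Second derivatives: C_pp(-4)=2400, C_pp(-3)=-1680, C_pp(1)=3600, C_pp(4)=-10080; C_qq(-4)=-48, C_qq(-3)=36, C_qq(0)=-144.
Local minima occur where both diagonal entries positive: (-4, -3), (1, -3). Count: 2.

2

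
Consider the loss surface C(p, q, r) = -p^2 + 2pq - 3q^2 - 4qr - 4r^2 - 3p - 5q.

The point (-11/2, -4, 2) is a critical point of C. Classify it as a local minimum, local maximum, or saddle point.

The Hessian is constant: H = [[-2, 2, 0], [2, -6, -4], [0, -4, -8]].
Leading principal minors: Δ₁ = -2, Δ₂ = 8, Δ₃ = -32.
The minors alternate sign starting negative (−, +, −), so H is negative definite: a local maximum.

local maximum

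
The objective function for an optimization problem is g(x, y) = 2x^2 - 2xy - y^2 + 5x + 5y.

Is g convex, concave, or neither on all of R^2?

neither

g is quadratic, so its Hessian is the constant matrix H = [[4, -2], [-2, -2]].
det(H) = -12, tr(H) = 2.
det(H) < 0, so H is indefinite: neither convex nor concave.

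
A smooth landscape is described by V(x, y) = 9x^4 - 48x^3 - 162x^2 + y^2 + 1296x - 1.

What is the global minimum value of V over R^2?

V(x,y) separates as P(x) + Q(y) − 1, so its minimum is min P + min Q − 1.
P'(x) = 36(x - 4)(x - 3)(x + 3) vanishes at x ∈ {-3, 3, 4}; Q'(y) = 2y vanishes at y ∈ {0}.
Local minima of P (where P''>0): P(-3)=-3321, P(4)=1824. Local minima of Q: Q(0)=0.
So the global minimum of V is P(-3) + Q(0) − 1 = -3321 + 0 − 1 = -3322, attained at (-3, 0).

-3322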